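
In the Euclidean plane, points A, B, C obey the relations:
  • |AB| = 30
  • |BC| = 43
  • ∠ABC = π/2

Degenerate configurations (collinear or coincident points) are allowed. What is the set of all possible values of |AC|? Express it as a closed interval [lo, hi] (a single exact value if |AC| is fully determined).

|AC| = √(2749)  (≈ 52.4309)

|AB| ∈ {30}
|BC| ∈ {43}
|AC| ∈ {√(2749)}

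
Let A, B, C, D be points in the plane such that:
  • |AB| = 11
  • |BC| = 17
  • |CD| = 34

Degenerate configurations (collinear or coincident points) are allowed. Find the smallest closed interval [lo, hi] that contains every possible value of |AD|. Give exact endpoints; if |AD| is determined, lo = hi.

|AB| ∈ {11}
|BC| ∈ {17}
|CD| ∈ {34}
|AC| ∈ [6, 28]
|BD| ∈ [17, 51]
|AD| ∈ [6, 62]

|AD| ∈ [6, 62]  (≈ [6.0000, 62.0000])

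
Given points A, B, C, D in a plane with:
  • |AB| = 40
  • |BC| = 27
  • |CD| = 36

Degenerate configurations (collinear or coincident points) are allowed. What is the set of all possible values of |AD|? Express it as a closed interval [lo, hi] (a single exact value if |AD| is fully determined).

|AD| ∈ [0, 103]  (≈ [0.0000, 103.0000])

|AB| ∈ {40}
|BC| ∈ {27}
|CD| ∈ {36}
|AC| ∈ [13, 67]
|BD| ∈ [9, 63]
|AD| ∈ [0, 103]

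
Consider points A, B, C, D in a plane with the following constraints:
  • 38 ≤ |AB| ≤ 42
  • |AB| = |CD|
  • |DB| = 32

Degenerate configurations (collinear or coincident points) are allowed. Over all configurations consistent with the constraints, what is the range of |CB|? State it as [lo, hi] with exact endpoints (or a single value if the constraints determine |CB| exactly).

|AB| ∈ [38, 42]
|BD| ∈ {32}
|CD| ∈ [38, 42]
|AD| ∈ [6, 74]
|BC| ∈ [6, 74]
|AC| ∈ [0, 116]

|CB| ∈ [6, 74]  (≈ [6.0000, 74.0000])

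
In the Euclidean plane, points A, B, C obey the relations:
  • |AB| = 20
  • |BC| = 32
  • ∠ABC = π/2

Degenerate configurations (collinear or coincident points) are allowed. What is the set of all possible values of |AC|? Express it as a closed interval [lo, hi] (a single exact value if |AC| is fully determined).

|AC| = 4·√(89)  (≈ 37.7359)

|AB| ∈ {20}
|BC| ∈ {32}
|AC| ∈ {4·√(89)}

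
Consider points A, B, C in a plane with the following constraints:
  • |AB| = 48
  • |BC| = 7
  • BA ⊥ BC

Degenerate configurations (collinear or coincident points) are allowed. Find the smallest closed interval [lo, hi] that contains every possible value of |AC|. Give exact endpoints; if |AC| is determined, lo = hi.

|AB| ∈ {48}
|BC| ∈ {7}
|AC| ∈ {√(2353)}

|AC| = √(2353)  (≈ 48.5077)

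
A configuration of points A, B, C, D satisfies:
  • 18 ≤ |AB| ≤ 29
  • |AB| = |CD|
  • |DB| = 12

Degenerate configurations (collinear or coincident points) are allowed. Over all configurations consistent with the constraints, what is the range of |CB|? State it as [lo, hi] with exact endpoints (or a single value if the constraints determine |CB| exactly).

|AB| ∈ [18, 29]
|BD| ∈ {12}
|CD| ∈ [18, 29]
|AD| ∈ [6, 41]
|BC| ∈ [6, 41]
|AC| ∈ [0, 70]

|CB| ∈ [6, 41]  (≈ [6.0000, 41.0000])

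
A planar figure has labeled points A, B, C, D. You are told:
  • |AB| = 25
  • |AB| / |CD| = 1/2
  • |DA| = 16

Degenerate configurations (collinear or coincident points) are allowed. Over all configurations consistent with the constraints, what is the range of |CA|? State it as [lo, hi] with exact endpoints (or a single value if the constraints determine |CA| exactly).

|AB| ∈ {25}
|AD| ∈ {16}
|CD| ∈ {50}
|BD| ∈ [9, 41]
|AC| ∈ [34, 66]
|BC| ∈ [9, 91]

|CA| ∈ [34, 66]  (≈ [34.0000, 66.0000])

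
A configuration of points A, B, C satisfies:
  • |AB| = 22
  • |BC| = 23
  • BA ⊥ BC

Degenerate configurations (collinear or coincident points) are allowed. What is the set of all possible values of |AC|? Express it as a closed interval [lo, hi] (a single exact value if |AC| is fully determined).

|AB| ∈ {22}
|BC| ∈ {23}
|AC| ∈ {√(1013)}

|AC| = √(1013)  (≈ 31.8277)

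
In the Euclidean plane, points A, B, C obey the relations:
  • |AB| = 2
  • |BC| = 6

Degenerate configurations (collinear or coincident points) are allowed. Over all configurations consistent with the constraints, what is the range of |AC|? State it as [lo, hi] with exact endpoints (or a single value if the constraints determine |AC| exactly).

|AB| ∈ {2}
|BC| ∈ {6}
|AC| ∈ [4, 8]

|AC| ∈ [4, 8]  (≈ [4.0000, 8.0000])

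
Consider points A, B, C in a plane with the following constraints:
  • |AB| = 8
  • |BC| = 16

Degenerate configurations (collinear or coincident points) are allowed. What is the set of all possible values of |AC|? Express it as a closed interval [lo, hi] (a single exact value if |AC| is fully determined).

|AC| ∈ [8, 24]  (≈ [8.0000, 24.0000])

|AB| ∈ {8}
|BC| ∈ {16}
|AC| ∈ [8, 24]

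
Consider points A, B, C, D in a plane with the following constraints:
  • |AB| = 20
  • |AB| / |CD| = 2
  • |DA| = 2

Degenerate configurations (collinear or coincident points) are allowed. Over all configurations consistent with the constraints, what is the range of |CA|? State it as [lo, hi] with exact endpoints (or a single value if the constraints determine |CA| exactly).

|AB| ∈ {20}
|AD| ∈ {2}
|CD| ∈ {10}
|BD| ∈ [18, 22]
|AC| ∈ [8, 12]
|BC| ∈ [8, 32]

|CA| ∈ [8, 12]  (≈ [8.0000, 12.0000])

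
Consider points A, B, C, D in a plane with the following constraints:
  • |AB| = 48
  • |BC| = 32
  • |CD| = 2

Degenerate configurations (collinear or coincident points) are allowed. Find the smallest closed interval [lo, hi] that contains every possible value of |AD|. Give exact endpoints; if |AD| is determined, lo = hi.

|AB| ∈ {48}
|BC| ∈ {32}
|CD| ∈ {2}
|AC| ∈ [16, 80]
|BD| ∈ [30, 34]
|AD| ∈ [14, 82]

|AD| ∈ [14, 82]  (≈ [14.0000, 82.0000])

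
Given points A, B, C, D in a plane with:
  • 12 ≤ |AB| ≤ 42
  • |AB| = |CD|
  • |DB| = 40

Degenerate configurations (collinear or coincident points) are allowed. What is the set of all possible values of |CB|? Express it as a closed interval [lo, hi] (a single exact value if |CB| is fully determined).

|AB| ∈ [12, 42]
|BD| ∈ {40}
|CD| ∈ [12, 42]
|AD| ∈ [0, 82]
|BC| ∈ [0, 82]
|AC| ∈ [0, 124]

|CB| ∈ [0, 82]  (≈ [0.0000, 82.0000])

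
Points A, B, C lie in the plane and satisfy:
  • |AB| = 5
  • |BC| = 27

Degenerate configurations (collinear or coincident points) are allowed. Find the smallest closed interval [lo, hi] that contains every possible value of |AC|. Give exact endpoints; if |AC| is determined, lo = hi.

|AB| ∈ {5}
|BC| ∈ {27}
|AC| ∈ [22, 32]

|AC| ∈ [22, 32]  (≈ [22.0000, 32.0000])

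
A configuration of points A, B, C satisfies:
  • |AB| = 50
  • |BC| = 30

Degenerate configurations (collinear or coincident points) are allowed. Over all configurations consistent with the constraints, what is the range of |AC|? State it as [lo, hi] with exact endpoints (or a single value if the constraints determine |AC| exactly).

|AB| ∈ {50}
|BC| ∈ {30}
|AC| ∈ [20, 80]

|AC| ∈ [20, 80]  (≈ [20.0000, 80.0000])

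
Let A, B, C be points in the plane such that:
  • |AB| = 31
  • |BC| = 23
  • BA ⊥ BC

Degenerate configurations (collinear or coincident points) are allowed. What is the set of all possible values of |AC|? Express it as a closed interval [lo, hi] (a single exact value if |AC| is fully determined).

|AB| ∈ {31}
|BC| ∈ {23}
|AC| ∈ {√(1490)}

|AC| = √(1490)  (≈ 38.6005)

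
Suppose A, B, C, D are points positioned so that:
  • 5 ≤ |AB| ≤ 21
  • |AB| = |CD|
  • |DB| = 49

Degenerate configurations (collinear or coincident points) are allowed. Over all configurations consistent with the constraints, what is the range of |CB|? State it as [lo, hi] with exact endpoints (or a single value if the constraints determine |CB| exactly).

|CB| ∈ [28, 70]  (≈ [28.0000, 70.0000])

|AB| ∈ [5, 21]
|BD| ∈ {49}
|CD| ∈ [5, 21]
|AD| ∈ [28, 70]
|BC| ∈ [28, 70]
|AC| ∈ [7, 91]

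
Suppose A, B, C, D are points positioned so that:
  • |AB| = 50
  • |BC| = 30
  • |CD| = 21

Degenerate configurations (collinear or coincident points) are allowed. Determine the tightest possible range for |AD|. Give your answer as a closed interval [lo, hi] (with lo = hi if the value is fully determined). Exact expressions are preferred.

|AB| ∈ {50}
|BC| ∈ {30}
|CD| ∈ {21}
|AC| ∈ [20, 80]
|BD| ∈ [9, 51]
|AD| ∈ [0, 101]

|AD| ∈ [0, 101]  (≈ [0.0000, 101.0000])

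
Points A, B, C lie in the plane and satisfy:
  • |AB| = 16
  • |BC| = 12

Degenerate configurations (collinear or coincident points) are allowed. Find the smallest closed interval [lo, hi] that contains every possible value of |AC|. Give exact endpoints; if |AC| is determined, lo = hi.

|AC| ∈ [4, 28]  (≈ [4.0000, 28.0000])

|AB| ∈ {16}
|BC| ∈ {12}
|AC| ∈ [4, 28]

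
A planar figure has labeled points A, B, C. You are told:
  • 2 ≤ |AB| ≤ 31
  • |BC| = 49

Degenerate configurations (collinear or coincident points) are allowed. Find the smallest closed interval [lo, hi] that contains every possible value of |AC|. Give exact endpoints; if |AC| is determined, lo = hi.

|AB| ∈ [2, 31]
|BC| ∈ {49}
|AC| ∈ [18, 80]

|AC| ∈ [18, 80]  (≈ [18.0000, 80.0000])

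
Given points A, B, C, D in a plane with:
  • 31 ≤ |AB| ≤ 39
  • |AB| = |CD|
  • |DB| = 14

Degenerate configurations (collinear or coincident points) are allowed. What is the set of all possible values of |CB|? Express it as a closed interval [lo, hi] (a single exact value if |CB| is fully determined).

|AB| ∈ [31, 39]
|BD| ∈ {14}
|CD| ∈ [31, 39]
|AD| ∈ [17, 53]
|BC| ∈ [17, 53]
|AC| ∈ [0, 92]

|CB| ∈ [17, 53]  (≈ [17.0000, 53.0000])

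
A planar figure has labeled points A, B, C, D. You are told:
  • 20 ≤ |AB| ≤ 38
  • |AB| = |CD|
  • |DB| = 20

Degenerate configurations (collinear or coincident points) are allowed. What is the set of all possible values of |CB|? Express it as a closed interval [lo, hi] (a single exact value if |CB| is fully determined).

|CB| ∈ [0, 58]  (≈ [0.0000, 58.0000])

|AB| ∈ [20, 38]
|BD| ∈ {20}
|CD| ∈ [20, 38]
|AD| ∈ [0, 58]
|BC| ∈ [0, 58]
|AC| ∈ [0, 96]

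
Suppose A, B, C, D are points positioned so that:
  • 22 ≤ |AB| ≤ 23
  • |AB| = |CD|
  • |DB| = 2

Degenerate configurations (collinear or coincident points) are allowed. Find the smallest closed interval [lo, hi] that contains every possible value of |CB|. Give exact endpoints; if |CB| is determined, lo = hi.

|CB| ∈ [20, 25]  (≈ [20.0000, 25.0000])

|AB| ∈ [22, 23]
|BD| ∈ {2}
|CD| ∈ [22, 23]
|AD| ∈ [20, 25]
|BC| ∈ [20, 25]
|AC| ∈ [0, 48]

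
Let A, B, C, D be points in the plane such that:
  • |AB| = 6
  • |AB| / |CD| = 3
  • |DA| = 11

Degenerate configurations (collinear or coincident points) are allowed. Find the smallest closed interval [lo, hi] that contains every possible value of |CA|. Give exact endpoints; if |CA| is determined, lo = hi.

|AB| ∈ {6}
|AD| ∈ {11}
|CD| ∈ {2}
|BD| ∈ [5, 17]
|AC| ∈ [9, 13]
|BC| ∈ [3, 19]

|CA| ∈ [9, 13]  (≈ [9.0000, 13.0000])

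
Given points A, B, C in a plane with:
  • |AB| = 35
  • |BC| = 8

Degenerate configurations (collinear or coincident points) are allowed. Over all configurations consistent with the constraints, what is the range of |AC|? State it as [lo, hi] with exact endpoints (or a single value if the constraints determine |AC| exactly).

|AC| ∈ [27, 43]  (≈ [27.0000, 43.0000])

|AB| ∈ {35}
|BC| ∈ {8}
|AC| ∈ [27, 43]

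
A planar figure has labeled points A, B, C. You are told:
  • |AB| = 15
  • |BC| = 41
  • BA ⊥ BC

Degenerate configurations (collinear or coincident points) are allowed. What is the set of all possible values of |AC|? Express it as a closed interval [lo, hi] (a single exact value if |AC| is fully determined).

|AB| ∈ {15}
|BC| ∈ {41}
|AC| ∈ {√(1906)}

|AC| = √(1906)  (≈ 43.6578)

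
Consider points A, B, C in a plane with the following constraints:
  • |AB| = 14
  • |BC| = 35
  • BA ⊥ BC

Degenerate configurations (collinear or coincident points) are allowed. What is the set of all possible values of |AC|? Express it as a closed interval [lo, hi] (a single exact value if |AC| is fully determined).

|AC| = 7·√(29)  (≈ 37.6962)

|AB| ∈ {14}
|BC| ∈ {35}
|AC| ∈ {7·√(29)}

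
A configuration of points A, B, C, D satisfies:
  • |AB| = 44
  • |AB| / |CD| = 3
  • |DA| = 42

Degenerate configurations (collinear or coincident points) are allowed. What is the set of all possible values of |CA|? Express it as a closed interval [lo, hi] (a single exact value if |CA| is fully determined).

|CA| ∈ [82/3, 170/3]  (≈ [27.3333, 56.6667])

|AB| ∈ {44}
|AD| ∈ {42}
|CD| ∈ {44/3}
|BD| ∈ [2, 86]
|AC| ∈ [82/3, 170/3]
|BC| ∈ [0, 302/3]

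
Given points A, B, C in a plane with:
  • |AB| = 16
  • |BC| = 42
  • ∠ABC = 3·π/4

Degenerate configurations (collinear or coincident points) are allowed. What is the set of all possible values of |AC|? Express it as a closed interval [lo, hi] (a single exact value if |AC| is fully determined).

|AB| ∈ {16}
|BC| ∈ {42}
|AC| ∈ {2·√(168·√(2) + 505)}

|AC| = 2·√(168·√(2) + 505)  (≈ 54.5009)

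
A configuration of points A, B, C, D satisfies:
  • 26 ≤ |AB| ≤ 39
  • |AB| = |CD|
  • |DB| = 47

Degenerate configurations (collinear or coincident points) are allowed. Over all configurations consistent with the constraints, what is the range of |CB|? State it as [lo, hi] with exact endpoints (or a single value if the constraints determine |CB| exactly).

|CB| ∈ [8, 86]  (≈ [8.0000, 86.0000])

|AB| ∈ [26, 39]
|BD| ∈ {47}
|CD| ∈ [26, 39]
|AD| ∈ [8, 86]
|BC| ∈ [8, 86]
|AC| ∈ [0, 125]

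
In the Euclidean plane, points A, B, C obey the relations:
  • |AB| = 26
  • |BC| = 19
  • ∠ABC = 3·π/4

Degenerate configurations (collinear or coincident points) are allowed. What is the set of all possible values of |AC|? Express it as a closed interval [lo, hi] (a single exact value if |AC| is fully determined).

|AC| = √(494·√(2) + 1037)  (≈ 41.6608)

|AB| ∈ {26}
|BC| ∈ {19}
|AC| ∈ {√(494·√(2) + 1037)}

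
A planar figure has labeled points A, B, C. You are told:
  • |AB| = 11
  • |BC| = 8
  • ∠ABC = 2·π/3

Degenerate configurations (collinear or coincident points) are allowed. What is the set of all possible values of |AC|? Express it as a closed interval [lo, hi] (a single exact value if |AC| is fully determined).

|AB| ∈ {11}
|BC| ∈ {8}
|AC| ∈ {√(273)}

|AC| = √(273)  (≈ 16.5227)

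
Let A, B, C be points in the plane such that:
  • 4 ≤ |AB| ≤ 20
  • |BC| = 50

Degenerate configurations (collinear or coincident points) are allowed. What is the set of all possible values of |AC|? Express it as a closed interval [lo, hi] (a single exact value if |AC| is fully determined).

|AC| ∈ [30, 70]  (≈ [30.0000, 70.0000])

|AB| ∈ [4, 20]
|BC| ∈ {50}
|AC| ∈ [30, 70]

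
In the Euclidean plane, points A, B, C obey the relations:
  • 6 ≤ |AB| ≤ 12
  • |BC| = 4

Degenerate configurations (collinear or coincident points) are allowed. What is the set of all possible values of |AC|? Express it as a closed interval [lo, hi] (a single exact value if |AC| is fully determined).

|AB| ∈ [6, 12]
|BC| ∈ {4}
|AC| ∈ [2, 16]

|AC| ∈ [2, 16]  (≈ [2.0000, 16.0000])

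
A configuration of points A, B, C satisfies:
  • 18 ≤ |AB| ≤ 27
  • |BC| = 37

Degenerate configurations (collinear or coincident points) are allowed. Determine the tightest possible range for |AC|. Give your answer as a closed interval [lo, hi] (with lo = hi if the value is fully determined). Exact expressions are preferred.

|AC| ∈ [10, 64]  (≈ [10.0000, 64.0000])

|AB| ∈ [18, 27]
|BC| ∈ {37}
|AC| ∈ [10, 64]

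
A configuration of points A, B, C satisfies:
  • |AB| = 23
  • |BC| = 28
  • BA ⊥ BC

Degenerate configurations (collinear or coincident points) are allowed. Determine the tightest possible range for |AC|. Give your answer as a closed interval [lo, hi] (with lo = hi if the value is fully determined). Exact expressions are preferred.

|AB| ∈ {23}
|BC| ∈ {28}
|AC| ∈ {√(1313)}

|AC| = √(1313)  (≈ 36.2353)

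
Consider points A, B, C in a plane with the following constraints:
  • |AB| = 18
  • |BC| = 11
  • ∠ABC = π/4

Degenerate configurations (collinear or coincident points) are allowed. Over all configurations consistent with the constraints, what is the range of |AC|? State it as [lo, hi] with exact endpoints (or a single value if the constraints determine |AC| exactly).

|AB| ∈ {18}
|BC| ∈ {11}
|AC| ∈ {√(445 - 198·√(2))}

|AC| = √(445 - 198·√(2))  (≈ 12.8447)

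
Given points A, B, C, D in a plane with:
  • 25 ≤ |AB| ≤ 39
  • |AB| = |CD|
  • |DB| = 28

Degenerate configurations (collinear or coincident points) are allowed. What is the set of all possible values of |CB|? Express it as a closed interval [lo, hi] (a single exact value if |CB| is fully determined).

|CB| ∈ [0, 67]  (≈ [0.0000, 67.0000])

|AB| ∈ [25, 39]
|BD| ∈ {28}
|CD| ∈ [25, 39]
|AD| ∈ [0, 67]
|BC| ∈ [0, 67]
|AC| ∈ [0, 106]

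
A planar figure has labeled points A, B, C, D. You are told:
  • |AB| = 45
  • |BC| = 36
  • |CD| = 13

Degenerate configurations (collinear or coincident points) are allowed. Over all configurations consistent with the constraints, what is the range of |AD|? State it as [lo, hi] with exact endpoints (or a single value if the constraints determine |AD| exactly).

|AD| ∈ [0, 94]  (≈ [0.0000, 94.0000])

|AB| ∈ {45}
|BC| ∈ {36}
|CD| ∈ {13}
|AC| ∈ [9, 81]
|BD| ∈ [23, 49]
|AD| ∈ [0, 94]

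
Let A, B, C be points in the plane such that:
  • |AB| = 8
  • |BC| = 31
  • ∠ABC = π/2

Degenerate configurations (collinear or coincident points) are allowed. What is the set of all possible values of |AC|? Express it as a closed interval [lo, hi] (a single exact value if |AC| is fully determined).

|AC| = 5·√(41)  (≈ 32.0156)

|AB| ∈ {8}
|BC| ∈ {31}
|AC| ∈ {5·√(41)}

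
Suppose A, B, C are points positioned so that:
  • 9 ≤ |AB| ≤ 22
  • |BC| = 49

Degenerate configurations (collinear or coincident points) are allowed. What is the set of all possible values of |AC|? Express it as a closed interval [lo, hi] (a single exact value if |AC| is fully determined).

|AB| ∈ [9, 22]
|BC| ∈ {49}
|AC| ∈ [27, 71]

|AC| ∈ [27, 71]  (≈ [27.0000, 71.0000])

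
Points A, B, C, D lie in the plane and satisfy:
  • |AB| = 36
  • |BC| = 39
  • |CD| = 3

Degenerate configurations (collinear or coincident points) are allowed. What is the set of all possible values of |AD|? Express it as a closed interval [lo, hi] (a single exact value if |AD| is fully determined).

|AB| ∈ {36}
|BC| ∈ {39}
|CD| ∈ {3}
|AC| ∈ [3, 75]
|BD| ∈ [36, 42]
|AD| ∈ [0, 78]

|AD| ∈ [0, 78]  (≈ [0.0000, 78.0000])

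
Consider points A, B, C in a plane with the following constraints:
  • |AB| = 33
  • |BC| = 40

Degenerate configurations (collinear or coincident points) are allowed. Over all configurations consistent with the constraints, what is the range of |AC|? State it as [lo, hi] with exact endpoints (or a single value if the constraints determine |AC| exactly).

|AB| ∈ {33}
|BC| ∈ {40}
|AC| ∈ [7, 73]

|AC| ∈ [7, 73]  (≈ [7.0000, 73.0000])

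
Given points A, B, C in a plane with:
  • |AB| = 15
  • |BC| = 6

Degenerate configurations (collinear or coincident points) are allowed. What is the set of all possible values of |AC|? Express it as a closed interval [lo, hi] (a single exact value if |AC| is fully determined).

|AC| ∈ [9, 21]  (≈ [9.0000, 21.0000])

|AB| ∈ {15}
|BC| ∈ {6}
|AC| ∈ [9, 21]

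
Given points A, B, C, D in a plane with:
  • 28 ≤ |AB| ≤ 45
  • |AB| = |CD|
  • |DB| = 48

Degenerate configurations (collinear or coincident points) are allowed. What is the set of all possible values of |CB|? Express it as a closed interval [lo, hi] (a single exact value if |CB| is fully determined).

|CB| ∈ [3, 93]  (≈ [3.0000, 93.0000])

|AB| ∈ [28, 45]
|BD| ∈ {48}
|CD| ∈ [28, 45]
|AD| ∈ [3, 93]
|BC| ∈ [3, 93]
|AC| ∈ [0, 138]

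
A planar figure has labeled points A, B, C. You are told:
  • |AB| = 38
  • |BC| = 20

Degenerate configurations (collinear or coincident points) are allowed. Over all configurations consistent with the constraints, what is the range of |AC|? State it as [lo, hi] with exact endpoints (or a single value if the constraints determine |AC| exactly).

|AB| ∈ {38}
|BC| ∈ {20}
|AC| ∈ [18, 58]

|AC| ∈ [18, 58]  (≈ [18.0000, 58.0000])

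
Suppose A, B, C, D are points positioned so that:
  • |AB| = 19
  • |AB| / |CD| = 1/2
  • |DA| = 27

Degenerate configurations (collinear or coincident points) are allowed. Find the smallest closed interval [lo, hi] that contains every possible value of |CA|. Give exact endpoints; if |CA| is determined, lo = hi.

|CA| ∈ [11, 65]  (≈ [11.0000, 65.0000])

|AB| ∈ {19}
|AD| ∈ {27}
|CD| ∈ {38}
|BD| ∈ [8, 46]
|AC| ∈ [11, 65]
|BC| ∈ [0, 84]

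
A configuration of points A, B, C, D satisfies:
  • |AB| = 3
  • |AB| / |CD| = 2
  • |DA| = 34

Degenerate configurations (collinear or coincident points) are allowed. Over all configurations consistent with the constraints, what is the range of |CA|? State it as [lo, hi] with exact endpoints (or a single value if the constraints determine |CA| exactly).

|CA| ∈ [65/2, 71/2]  (≈ [32.5000, 35.5000])

|AB| ∈ {3}
|AD| ∈ {34}
|CD| ∈ {3/2}
|BD| ∈ [31, 37]
|AC| ∈ [65/2, 71/2]
|BC| ∈ [59/2, 77/2]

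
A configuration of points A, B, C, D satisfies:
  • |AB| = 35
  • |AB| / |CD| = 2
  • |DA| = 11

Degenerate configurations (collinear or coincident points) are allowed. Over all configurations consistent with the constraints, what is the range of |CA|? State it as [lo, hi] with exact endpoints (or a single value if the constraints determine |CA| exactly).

|CA| ∈ [13/2, 57/2]  (≈ [6.5000, 28.5000])

|AB| ∈ {35}
|AD| ∈ {11}
|CD| ∈ {35/2}
|BD| ∈ [24, 46]
|AC| ∈ [13/2, 57/2]
|BC| ∈ [13/2, 127/2]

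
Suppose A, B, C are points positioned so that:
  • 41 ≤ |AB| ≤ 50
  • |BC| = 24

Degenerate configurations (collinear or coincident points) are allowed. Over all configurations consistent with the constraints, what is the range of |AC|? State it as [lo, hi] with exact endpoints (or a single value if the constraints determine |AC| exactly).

|AB| ∈ [41, 50]
|BC| ∈ {24}
|AC| ∈ [17, 74]

|AC| ∈ [17, 74]  (≈ [17.0000, 74.0000])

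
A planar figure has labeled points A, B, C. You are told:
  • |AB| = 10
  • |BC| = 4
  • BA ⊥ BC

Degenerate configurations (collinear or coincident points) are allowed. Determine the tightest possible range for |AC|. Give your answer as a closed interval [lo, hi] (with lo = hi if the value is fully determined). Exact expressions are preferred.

|AB| ∈ {10}
|BC| ∈ {4}
|AC| ∈ {2·√(29)}

|AC| = 2·√(29)  (≈ 10.7703)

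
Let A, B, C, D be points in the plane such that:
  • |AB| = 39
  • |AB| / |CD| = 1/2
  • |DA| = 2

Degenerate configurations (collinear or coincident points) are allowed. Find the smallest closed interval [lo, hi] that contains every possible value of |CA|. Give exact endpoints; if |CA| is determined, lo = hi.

|AB| ∈ {39}
|AD| ∈ {2}
|CD| ∈ {78}
|BD| ∈ [37, 41]
|AC| ∈ [76, 80]
|BC| ∈ [37, 119]

|CA| ∈ [76, 80]  (≈ [76.0000, 80.0000])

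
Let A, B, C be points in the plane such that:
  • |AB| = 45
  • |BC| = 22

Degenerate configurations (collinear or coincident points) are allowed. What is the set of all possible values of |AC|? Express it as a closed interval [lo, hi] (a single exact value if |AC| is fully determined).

|AB| ∈ {45}
|BC| ∈ {22}
|AC| ∈ [23, 67]

|AC| ∈ [23, 67]  (≈ [23.0000, 67.0000])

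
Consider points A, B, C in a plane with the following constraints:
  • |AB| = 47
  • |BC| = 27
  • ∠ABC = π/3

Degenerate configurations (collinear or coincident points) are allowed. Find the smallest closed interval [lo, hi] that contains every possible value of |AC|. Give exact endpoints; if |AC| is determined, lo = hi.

|AB| ∈ {47}
|BC| ∈ {27}
|AC| ∈ {√(1669)}

|AC| = √(1669)  (≈ 40.8534)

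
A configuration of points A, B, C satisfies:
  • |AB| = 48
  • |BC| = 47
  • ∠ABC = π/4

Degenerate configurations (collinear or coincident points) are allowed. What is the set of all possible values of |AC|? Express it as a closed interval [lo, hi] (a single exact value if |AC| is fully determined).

|AB| ∈ {48}
|BC| ∈ {47}
|AC| ∈ {√(4513 - 2256·√(2))}

|AC| = √(4513 - 2256·√(2))  (≈ 36.3667)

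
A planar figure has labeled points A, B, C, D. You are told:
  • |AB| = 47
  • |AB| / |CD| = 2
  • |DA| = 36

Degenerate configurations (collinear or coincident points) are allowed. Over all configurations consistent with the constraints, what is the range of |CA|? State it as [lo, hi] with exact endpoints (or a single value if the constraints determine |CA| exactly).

|AB| ∈ {47}
|AD| ∈ {36}
|CD| ∈ {47/2}
|BD| ∈ [11, 83]
|AC| ∈ [25/2, 119/2]
|BC| ∈ [0, 213/2]

|CA| ∈ [25/2, 119/2]  (≈ [12.5000, 59.5000])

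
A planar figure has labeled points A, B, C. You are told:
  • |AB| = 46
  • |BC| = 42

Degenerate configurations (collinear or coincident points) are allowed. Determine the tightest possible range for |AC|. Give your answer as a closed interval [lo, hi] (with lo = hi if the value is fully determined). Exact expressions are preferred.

|AC| ∈ [4, 88]  (≈ [4.0000, 88.0000])

|AB| ∈ {46}
|BC| ∈ {42}
|AC| ∈ [4, 88]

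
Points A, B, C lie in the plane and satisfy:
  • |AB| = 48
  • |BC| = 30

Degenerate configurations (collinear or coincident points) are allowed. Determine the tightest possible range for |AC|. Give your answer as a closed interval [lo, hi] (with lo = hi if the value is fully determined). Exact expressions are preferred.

|AB| ∈ {48}
|BC| ∈ {30}
|AC| ∈ [18, 78]

|AC| ∈ [18, 78]  (≈ [18.0000, 78.0000])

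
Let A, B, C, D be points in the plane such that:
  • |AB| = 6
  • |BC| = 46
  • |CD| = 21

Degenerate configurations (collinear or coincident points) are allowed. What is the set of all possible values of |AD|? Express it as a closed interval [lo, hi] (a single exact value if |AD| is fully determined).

|AD| ∈ [19, 73]  (≈ [19.0000, 73.0000])

|AB| ∈ {6}
|BC| ∈ {46}
|CD| ∈ {21}
|AC| ∈ [40, 52]
|BD| ∈ [25, 67]
|AD| ∈ [19, 73]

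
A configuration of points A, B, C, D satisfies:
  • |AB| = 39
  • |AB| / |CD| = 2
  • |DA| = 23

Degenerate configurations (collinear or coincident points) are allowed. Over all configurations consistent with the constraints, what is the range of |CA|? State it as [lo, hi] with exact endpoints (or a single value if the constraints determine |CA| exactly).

|CA| ∈ [7/2, 85/2]  (≈ [3.5000, 42.5000])

|AB| ∈ {39}
|AD| ∈ {23}
|CD| ∈ {39/2}
|BD| ∈ [16, 62]
|AC| ∈ [7/2, 85/2]
|BC| ∈ [0, 163/2]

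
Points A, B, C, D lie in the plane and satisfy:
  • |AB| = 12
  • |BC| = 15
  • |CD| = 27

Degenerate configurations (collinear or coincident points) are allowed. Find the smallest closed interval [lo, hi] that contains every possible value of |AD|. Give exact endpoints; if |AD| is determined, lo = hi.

|AB| ∈ {12}
|BC| ∈ {15}
|CD| ∈ {27}
|AC| ∈ [3, 27]
|BD| ∈ [12, 42]
|AD| ∈ [0, 54]

|AD| ∈ [0, 54]  (≈ [0.0000, 54.0000])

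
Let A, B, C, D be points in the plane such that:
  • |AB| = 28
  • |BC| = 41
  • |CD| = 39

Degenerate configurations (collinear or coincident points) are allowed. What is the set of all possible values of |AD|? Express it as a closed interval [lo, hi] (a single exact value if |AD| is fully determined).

|AB| ∈ {28}
|BC| ∈ {41}
|CD| ∈ {39}
|AC| ∈ [13, 69]
|BD| ∈ [2, 80]
|AD| ∈ [0, 108]

|AD| ∈ [0, 108]  (≈ [0.0000, 108.0000])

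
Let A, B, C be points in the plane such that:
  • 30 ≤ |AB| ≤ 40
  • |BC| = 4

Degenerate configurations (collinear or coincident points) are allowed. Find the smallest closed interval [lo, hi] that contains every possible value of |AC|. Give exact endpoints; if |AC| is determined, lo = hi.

|AB| ∈ [30, 40]
|BC| ∈ {4}
|AC| ∈ [26, 44]

|AC| ∈ [26, 44]  (≈ [26.0000, 44.0000])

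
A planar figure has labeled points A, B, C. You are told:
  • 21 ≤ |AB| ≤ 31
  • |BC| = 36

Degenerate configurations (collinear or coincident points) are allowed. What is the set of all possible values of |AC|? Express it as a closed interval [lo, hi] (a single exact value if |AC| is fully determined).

|AC| ∈ [5, 67]  (≈ [5.0000, 67.0000])

|AB| ∈ [21, 31]
|BC| ∈ {36}
|AC| ∈ [5, 67]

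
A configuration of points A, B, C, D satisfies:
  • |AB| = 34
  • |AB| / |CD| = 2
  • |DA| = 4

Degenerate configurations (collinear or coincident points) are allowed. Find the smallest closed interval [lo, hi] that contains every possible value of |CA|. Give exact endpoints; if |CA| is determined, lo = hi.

|AB| ∈ {34}
|AD| ∈ {4}
|CD| ∈ {17}
|BD| ∈ [30, 38]
|AC| ∈ [13, 21]
|BC| ∈ [13, 55]

|CA| ∈ [13, 21]  (≈ [13.0000, 21.0000])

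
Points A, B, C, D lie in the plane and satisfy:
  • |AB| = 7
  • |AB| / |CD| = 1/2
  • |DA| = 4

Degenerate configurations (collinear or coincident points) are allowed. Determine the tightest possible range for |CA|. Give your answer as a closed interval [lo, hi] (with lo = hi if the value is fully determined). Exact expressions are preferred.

|AB| ∈ {7}
|AD| ∈ {4}
|CD| ∈ {14}
|BD| ∈ [3, 11]
|AC| ∈ [10, 18]
|BC| ∈ [3, 25]

|CA| ∈ [10, 18]  (≈ [10.0000, 18.0000])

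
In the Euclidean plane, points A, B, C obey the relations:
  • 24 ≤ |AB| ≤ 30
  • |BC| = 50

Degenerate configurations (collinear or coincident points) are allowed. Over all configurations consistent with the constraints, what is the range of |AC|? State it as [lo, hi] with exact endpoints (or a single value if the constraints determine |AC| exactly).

|AB| ∈ [24, 30]
|BC| ∈ {50}
|AC| ∈ [20, 80]

|AC| ∈ [20, 80]  (≈ [20.0000, 80.0000])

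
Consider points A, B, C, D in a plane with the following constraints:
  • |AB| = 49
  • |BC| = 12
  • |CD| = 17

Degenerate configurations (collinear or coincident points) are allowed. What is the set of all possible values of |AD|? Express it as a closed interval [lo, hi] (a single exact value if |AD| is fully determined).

|AB| ∈ {49}
|BC| ∈ {12}
|CD| ∈ {17}
|AC| ∈ [37, 61]
|BD| ∈ [5, 29]
|AD| ∈ [20, 78]

|AD| ∈ [20, 78]  (≈ [20.0000, 78.0000])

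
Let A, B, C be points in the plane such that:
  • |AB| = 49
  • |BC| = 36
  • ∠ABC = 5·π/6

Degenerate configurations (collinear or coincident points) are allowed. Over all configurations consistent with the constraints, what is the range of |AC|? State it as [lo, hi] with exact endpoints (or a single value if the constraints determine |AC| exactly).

|AB| ∈ {49}
|BC| ∈ {36}
|AC| ∈ {√(1764·√(3) + 3697)}

|AC| = √(1764·√(3) + 3697)  (≈ 82.1726)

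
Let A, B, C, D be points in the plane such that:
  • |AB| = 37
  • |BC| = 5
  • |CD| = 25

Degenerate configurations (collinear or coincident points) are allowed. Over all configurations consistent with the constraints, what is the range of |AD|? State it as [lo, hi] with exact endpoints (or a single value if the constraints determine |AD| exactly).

|AB| ∈ {37}
|BC| ∈ {5}
|CD| ∈ {25}
|AC| ∈ [32, 42]
|BD| ∈ [20, 30]
|AD| ∈ [7, 67]

|AD| ∈ [7, 67]  (≈ [7.0000, 67.0000])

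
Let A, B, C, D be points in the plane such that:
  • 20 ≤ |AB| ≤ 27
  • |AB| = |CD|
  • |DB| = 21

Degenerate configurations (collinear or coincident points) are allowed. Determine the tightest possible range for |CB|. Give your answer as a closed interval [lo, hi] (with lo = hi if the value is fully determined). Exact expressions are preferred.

|AB| ∈ [20, 27]
|BD| ∈ {21}
|CD| ∈ [20, 27]
|AD| ∈ [0, 48]
|BC| ∈ [0, 48]
|AC| ∈ [0, 75]

|CB| ∈ [0, 48]  (≈ [0.0000, 48.0000])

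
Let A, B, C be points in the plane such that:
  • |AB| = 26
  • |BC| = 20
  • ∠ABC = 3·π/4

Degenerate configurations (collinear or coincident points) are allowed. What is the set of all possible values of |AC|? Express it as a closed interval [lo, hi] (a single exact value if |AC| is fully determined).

|AC| = 2·√(130·√(2) + 269)  (≈ 42.5604)

|AB| ∈ {26}
|BC| ∈ {20}
|AC| ∈ {2·√(130·√(2) + 269)}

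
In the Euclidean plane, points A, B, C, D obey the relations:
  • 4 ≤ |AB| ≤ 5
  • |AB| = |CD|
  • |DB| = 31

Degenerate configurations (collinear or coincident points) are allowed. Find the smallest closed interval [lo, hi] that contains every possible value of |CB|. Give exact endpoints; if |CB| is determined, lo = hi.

|CB| ∈ [26, 36]  (≈ [26.0000, 36.0000])

|AB| ∈ [4, 5]
|BD| ∈ {31}
|CD| ∈ [4, 5]
|AD| ∈ [26, 36]
|BC| ∈ [26, 36]
|AC| ∈ [21, 41]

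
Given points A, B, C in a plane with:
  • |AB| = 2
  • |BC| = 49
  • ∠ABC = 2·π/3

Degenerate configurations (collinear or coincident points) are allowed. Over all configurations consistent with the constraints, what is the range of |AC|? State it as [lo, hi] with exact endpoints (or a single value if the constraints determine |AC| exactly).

|AB| ∈ {2}
|BC| ∈ {49}
|AC| ∈ {√(2503)}

|AC| = √(2503)  (≈ 50.0300)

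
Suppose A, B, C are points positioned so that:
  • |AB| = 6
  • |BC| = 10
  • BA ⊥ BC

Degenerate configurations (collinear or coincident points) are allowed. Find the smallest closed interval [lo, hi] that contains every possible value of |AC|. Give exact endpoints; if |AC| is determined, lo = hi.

|AB| ∈ {6}
|BC| ∈ {10}
|AC| ∈ {2·√(34)}

|AC| = 2·√(34)  (≈ 11.6619)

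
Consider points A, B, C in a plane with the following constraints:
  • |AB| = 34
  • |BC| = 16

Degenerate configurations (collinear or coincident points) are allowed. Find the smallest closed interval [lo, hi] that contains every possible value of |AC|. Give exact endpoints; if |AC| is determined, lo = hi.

|AB| ∈ {34}
|BC| ∈ {16}
|AC| ∈ [18, 50]

|AC| ∈ [18, 50]  (≈ [18.0000, 50.0000])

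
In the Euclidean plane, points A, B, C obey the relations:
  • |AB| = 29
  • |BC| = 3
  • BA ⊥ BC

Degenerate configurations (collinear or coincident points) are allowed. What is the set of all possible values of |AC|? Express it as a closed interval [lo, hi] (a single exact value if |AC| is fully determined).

|AC| = 5·√(34)  (≈ 29.1548)

|AB| ∈ {29}
|BC| ∈ {3}
|AC| ∈ {5·√(34)}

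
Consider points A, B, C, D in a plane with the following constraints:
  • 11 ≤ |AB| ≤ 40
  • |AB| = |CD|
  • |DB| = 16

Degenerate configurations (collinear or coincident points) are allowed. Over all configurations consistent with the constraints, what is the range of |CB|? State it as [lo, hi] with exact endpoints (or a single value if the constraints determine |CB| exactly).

|AB| ∈ [11, 40]
|BD| ∈ {16}
|CD| ∈ [11, 40]
|AD| ∈ [0, 56]
|BC| ∈ [0, 56]
|AC| ∈ [0, 96]

|CB| ∈ [0, 56]  (≈ [0.0000, 56.0000])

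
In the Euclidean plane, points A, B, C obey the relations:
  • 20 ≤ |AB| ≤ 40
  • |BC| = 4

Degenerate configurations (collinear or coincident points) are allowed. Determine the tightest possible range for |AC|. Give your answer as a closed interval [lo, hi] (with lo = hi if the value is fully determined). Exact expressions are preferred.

|AC| ∈ [16, 44]  (≈ [16.0000, 44.0000])

|AB| ∈ [20, 40]
|BC| ∈ {4}
|AC| ∈ [16, 44]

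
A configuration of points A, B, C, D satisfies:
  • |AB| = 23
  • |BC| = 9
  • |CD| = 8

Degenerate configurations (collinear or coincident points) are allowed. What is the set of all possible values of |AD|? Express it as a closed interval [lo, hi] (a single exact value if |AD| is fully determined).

|AB| ∈ {23}
|BC| ∈ {9}
|CD| ∈ {8}
|AC| ∈ [14, 32]
|BD| ∈ [1, 17]
|AD| ∈ [6, 40]

|AD| ∈ [6, 40]  (≈ [6.0000, 40.0000])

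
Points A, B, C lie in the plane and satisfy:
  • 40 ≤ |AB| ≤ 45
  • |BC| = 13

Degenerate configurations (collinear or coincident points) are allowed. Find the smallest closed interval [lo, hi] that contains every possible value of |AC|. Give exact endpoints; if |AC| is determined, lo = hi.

|AC| ∈ [27, 58]  (≈ [27.0000, 58.0000])

|AB| ∈ [40, 45]
|BC| ∈ {13}
|AC| ∈ [27, 58]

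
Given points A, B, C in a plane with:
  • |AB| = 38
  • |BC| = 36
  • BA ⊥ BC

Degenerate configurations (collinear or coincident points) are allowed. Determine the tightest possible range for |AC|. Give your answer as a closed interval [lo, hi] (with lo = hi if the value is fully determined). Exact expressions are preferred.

|AC| = 2·√(685)  (≈ 52.3450)

|AB| ∈ {38}
|BC| ∈ {36}
|AC| ∈ {2·√(685)}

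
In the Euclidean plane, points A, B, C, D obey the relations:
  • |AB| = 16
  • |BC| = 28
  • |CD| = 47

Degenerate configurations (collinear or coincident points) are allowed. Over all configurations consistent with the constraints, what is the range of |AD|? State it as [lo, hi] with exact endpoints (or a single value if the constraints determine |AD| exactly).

|AD| ∈ [3, 91]  (≈ [3.0000, 91.0000])

|AB| ∈ {16}
|BC| ∈ {28}
|CD| ∈ {47}
|AC| ∈ [12, 44]
|BD| ∈ [19, 75]
|AD| ∈ [3, 91]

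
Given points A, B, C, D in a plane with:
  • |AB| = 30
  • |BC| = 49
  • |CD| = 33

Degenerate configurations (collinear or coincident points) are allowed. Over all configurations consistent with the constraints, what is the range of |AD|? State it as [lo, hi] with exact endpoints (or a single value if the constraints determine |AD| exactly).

|AD| ∈ [0, 112]  (≈ [0.0000, 112.0000])

|AB| ∈ {30}
|BC| ∈ {49}
|CD| ∈ {33}
|AC| ∈ [19, 79]
|BD| ∈ [16, 82]
|AD| ∈ [0, 112]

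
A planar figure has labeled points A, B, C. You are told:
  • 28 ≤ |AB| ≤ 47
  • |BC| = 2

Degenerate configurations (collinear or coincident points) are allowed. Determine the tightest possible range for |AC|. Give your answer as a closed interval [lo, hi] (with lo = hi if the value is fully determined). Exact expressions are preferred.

|AC| ∈ [26, 49]  (≈ [26.0000, 49.0000])

|AB| ∈ [28, 47]
|BC| ∈ {2}
|AC| ∈ [26, 49]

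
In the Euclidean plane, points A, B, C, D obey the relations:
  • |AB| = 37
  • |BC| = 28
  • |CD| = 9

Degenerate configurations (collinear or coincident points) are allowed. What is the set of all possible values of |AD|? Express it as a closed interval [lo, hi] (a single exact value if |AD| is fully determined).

|AB| ∈ {37}
|BC| ∈ {28}
|CD| ∈ {9}
|AC| ∈ [9, 65]
|BD| ∈ [19, 37]
|AD| ∈ [0, 74]

|AD| ∈ [0, 74]  (≈ [0.0000, 74.0000])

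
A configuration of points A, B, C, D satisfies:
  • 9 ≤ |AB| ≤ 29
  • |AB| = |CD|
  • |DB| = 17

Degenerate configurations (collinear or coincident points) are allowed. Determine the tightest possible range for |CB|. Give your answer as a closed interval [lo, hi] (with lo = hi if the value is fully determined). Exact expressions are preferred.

|CB| ∈ [0, 46]  (≈ [0.0000, 46.0000])

|AB| ∈ [9, 29]
|BD| ∈ {17}
|CD| ∈ [9, 29]
|AD| ∈ [0, 46]
|BC| ∈ [0, 46]
|AC| ∈ [0, 75]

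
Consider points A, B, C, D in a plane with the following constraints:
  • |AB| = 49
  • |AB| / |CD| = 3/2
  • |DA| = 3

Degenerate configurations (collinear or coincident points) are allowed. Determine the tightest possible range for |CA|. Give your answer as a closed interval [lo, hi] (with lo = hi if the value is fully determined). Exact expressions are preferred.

|AB| ∈ {49}
|AD| ∈ {3}
|CD| ∈ {98/3}
|BD| ∈ [46, 52]
|AC| ∈ [89/3, 107/3]
|BC| ∈ [40/3, 254/3]

|CA| ∈ [89/3, 107/3]  (≈ [29.6667, 35.6667])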